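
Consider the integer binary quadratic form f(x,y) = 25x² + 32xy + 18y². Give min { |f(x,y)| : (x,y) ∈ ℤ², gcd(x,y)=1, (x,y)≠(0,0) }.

translate: b→-18 (≡32 mod 50), so (25,32,18)→(25,-18,11)
flip: (25,-18,11)→(11,18,25)
translate: b→-4 (≡18 mod 22), so (11,18,25)→(11,-4,18)
reduced (well bottom): (11,-4,18) with a≤c, −a<b≤a
well minimum = a = 11

11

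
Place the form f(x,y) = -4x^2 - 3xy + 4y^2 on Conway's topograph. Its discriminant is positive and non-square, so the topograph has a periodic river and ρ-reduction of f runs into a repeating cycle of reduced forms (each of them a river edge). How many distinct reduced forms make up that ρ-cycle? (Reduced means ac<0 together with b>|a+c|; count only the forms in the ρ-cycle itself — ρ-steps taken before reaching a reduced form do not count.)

D = 73, ⌊√D⌋ = 8
descent: ρ → (4,3,-4)  [lands on river]
river: ρ → (-4,5,3)
river: ρ → (3,7,-2)
river: ρ → (-2,5,6)
river: ρ → (6,7,-1)
river: ρ → (-1,7,6)
river: ρ → (6,5,-2)
river: ρ → (-2,7,3)
river: ρ → (3,5,-4)
river: ρ → (-4,3,4)
river: ρ → (4,5,-3)
river: ρ → (-3,7,2)
river: ρ → (2,5,-6)
river: ρ → (-6,7,1)
river: ρ → (1,7,-6)
river: ρ → (-6,5,2)
river: ρ → (2,7,-3)
river: ρ → (-3,5,4)
ρ-cycle length = 18 (tail of 1 descent step not counted)

18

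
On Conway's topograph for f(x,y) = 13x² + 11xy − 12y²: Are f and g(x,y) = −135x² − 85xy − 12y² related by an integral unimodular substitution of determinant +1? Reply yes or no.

D₁ = 745, D₂ = 745
river cycle of f (length 18): (-12, 13, 12), (12, 11, -13), (-13, 15, 10), (10, 25, -3), (-3, 23, 18), (18, 13, -8), (-8, 19, 12), (12, 5, -15), (-15, 25, 2), (2, 27, -2), … (8 more)
river cycle of g (length 18): (-12, 13, 12), (12, 11, -13), (-13, 15, 10), (10, 25, -3), (-3, 23, 18), (18, 13, -8), (-8, 19, 12), (12, 5, -15), (-15, 25, 2), (2, 27, -2), … (8 more)
cycles coincide ⇒ equivalent

yes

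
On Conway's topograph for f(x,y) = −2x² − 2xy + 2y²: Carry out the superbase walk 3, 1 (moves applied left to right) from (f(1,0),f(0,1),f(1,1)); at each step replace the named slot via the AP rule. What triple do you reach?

start (-2,2,-2) = (f(1,0),f(0,1),f(1,1))
replace slot 3: 2·((-2)+2) − (-2) = 2 → (-2,2,2)
replace slot 1: 2·(2+2) − (-2) = 10 → (10,2,2)

10,2,2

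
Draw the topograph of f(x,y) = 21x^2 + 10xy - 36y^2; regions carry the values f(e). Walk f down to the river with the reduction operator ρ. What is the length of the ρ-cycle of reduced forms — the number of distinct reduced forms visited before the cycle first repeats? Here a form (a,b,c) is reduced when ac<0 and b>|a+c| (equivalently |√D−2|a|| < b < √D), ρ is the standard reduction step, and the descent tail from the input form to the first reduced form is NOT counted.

D = 3124, ⌊√D⌋ = 55
descent: ρ → (-36,-10,21)
descent: ρ → (21,52,-5)  [lands on river]
river: ρ → (-5,48,41)
river: ρ → (41,34,-12)
river: ρ → (-12,38,35)
river: ρ → (35,32,-15)
river: ρ → (-15,28,39)
river: ρ → (39,50,-4)
river: ρ → (-4,54,13)
river: ρ → (13,50,-12)
river: ρ → (-12,46,21)
river: ρ → (21,38,-20)
river: ρ → (-20,42,17)
river: ρ → (17,26,-36)
river: ρ → (-36,46,7)
river: ρ → (7,52,-15)
river: ρ → (-15,38,28)
river: ρ → (28,18,-25)
river: ρ → (-25,32,21)
ρ-cycle length = 18 (tail of 2 descent steps not counted)

18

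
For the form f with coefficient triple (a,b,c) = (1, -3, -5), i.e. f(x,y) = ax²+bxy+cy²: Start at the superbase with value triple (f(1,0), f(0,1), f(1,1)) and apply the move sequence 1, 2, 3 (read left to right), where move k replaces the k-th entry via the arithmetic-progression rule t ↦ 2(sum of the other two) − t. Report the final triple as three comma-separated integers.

start (1,-5,-7) = (f(1,0),f(0,1),f(1,1))
replace slot 1: 2·((-5)+(-7)) − 1 = -25 → (-25,-5,-7)
replace slot 2: 2·((-25)+(-7)) − (-5) = -59 → (-25,-59,-7)
replace slot 3: 2·((-25)+(-59)) − (-7) = -161 → (-25,-59,-161)

-25,-59,-161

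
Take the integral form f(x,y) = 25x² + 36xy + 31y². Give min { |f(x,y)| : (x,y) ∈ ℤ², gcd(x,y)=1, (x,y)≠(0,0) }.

translate: b→-14 (≡36 mod 50), so (25,36,31)→(25,-14,20)
flip: (25,-14,20)→(20,14,25)
reduced (well bottom): (20,14,25) with a≤c, −a<b≤a
well minimum = a = 20

20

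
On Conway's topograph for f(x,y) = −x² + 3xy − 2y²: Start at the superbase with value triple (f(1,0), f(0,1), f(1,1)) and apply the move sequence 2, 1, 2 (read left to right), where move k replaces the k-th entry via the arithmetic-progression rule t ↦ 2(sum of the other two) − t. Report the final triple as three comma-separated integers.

start (-1,-2,0) = (f(1,0),f(0,1),f(1,1))
replace slot 2: 2·((-1)+0) − (-2) = 0 → (-1,0,0)
replace slot 1: 2·(0+0) − (-1) = 1 → (1,0,0)
replace slot 2: 2·(1+0) − 0 = 2 → (1,2,0)

1,2,0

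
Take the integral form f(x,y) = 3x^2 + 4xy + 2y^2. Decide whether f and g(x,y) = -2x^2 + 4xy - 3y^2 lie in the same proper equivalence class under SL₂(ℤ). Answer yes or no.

D₁ = -8, D₂ = -8
f: translate: b→-2 (≡4 mod 6), so (3,4,2)→(3,-2,1)
f: flip: (3,-2,1)→(1,2,3)
f: translate: b→0 (≡2 mod 2), so (1,2,3)→(1,0,2)
f: reduced (well bottom): (1,0,2) with a≤c, −a<b≤a
g is negative-definite; reduce −g:
−g: translate: b→0 (≡-4 mod 4), so (2,-4,3)→(2,0,1)
−g: flip: (2,0,1)→(1,0,2)
−g: reduced (well bottom): (1,0,2) with a≤c, −a<b≤a
flip sign back: reduced form of g is (-1,0,-2)
reduced forms (1, 0, 2) vs (-1, 0, -2) ⇒ inequivalent

no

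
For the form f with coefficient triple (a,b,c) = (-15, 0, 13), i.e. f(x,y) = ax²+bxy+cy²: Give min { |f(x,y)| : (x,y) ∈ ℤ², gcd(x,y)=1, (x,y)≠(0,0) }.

descent: ρ → (13,26,-2)  [lands on river]
river: ρ → (-2,26,13)
closes: descent 1, river 2
min |a| on river = 2

2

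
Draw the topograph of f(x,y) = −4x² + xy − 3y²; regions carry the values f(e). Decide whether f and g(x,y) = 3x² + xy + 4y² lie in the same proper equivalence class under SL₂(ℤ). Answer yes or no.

D₁ = -47, D₂ = -47
f is negative-definite; reduce −f:
−f: flip: (4,-1,3)→(3,1,4)
−f: reduced (well bottom): (3,1,4) with a≤c, −a<b≤a
flip sign back: reduced form of f is (-3,-1,-4)
g: reduced (well bottom): (3,1,4) with a≤c, −a<b≤a
reduced forms (-3, -1, -4) vs (3, 1, 4) ⇒ inequivalent

no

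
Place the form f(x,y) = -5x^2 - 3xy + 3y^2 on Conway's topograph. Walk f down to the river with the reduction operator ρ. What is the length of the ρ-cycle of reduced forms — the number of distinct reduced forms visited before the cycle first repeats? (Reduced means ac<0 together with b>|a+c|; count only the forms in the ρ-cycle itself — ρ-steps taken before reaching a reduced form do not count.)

D = 69, ⌊√D⌋ = 8
descent: ρ → (3,3,-5)  [lands on river]
river: ρ → (-5,7,1)
river: ρ → (1,7,-5)
river: ρ → (-5,3,3)
ρ-cycle length = 4 (tail of 1 descent step not counted)

4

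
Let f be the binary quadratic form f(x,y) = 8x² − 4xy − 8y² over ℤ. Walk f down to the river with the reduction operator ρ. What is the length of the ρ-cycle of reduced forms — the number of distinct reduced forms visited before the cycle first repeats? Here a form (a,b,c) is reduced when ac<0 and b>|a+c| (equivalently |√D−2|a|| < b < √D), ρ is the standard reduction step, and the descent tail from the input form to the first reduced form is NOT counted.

D = 272, ⌊√D⌋ = 16
descent: ρ → (-8,4,8)  [lands on river]
river: ρ → (8,12,-4)
river: ρ → (-4,12,8)
river: ρ → (8,4,-8)
river: ρ → (-8,12,4)
river: ρ → (4,12,-8)
ρ-cycle length = 6 (tail of 1 descent step not counted)

6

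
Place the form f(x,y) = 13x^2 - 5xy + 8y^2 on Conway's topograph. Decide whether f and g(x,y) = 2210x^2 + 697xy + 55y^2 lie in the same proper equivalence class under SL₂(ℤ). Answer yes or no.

D₁ = -391, D₂ = -391
f: flip: (13,-5,8)→(8,5,13)
f: reduced (well bottom): (8,5,13) with a≤c, −a<b≤a
g: flip: (2210,697,55)→(55,-697,2210)
g: translate: b→-37 (≡-697 mod 110), so (55,-697,2210)→(55,-37,8)
g: flip: (55,-37,8)→(8,37,55)
g: translate: b→5 (≡37 mod 16), so (8,37,55)→(8,5,13)
g: reduced (well bottom): (8,5,13) with a≤c, −a<b≤a
reduced forms (8, 5, 13) vs (8, 5, 13) ⇒ equivalent

yes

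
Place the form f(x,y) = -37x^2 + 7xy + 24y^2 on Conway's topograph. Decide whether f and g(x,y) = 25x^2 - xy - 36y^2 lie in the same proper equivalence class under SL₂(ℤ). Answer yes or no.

D₁ = 3601, D₂ = 3601
river cycle of f (length 10): (24, 41, -20), (-20, 39, 26), (26, 13, -33), (-33, 53, 6), (6, 55, -24), (-24, 41, 20), (20, 39, -26), (-26, 13, 33), (33, 53, -6), (-6, 55, 24)
river cycle of g (length 10): (25, 49, -12), (-12, 47, 29), (29, 11, -30), (-30, 49, 10), (10, 51, -25), (-25, 49, 12), (12, 47, -29), (-29, 11, 30), (30, 49, -10), (-10, 51, 25)
cycles differ ⇒ inequivalent

no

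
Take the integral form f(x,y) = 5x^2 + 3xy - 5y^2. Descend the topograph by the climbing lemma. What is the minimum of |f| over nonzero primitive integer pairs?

river: ρ → (-5,7,3)
river: ρ → (3,5,-7)
river: ρ → (-7,9,1)
river: ρ → (1,9,-7)
river: ρ → (-7,5,3)
river: ρ → (3,7,-5)
river: ρ → (-5,3,5)
river: ρ → (5,7,-3)
river: ρ → (-3,5,7)
river: ρ → (7,9,-1)
river: ρ → (-1,9,7)
river: ρ → (7,5,-3)
river: ρ → (-3,7,5)
river: ρ → (5,3,-5)
closes: descent 0, river 14
min |a| on river = 1

1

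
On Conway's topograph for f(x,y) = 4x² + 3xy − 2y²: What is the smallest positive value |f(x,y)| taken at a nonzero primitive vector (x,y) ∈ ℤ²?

river: ρ → (-2,5,2)
river: ρ → (2,3,-4)
river: ρ → (-4,5,1)
river: ρ → (1,5,-4)
river: ρ → (-4,3,2)
river: ρ → (2,5,-2)
river: ρ → (-2,3,4)
river: ρ → (4,5,-1)
river: ρ → (-1,5,4)
river: ρ → (4,3,-2)
closes: descent 0, river 10
min |a| on river = 1

1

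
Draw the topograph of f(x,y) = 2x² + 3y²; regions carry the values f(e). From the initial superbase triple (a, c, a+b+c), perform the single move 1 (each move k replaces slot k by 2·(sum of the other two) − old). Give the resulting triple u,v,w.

start (2,3,5) = (f(1,0),f(0,1),f(1,1))
replace slot 1: 2·(3+5) − 2 = 14 → (14,3,5)

14,3,5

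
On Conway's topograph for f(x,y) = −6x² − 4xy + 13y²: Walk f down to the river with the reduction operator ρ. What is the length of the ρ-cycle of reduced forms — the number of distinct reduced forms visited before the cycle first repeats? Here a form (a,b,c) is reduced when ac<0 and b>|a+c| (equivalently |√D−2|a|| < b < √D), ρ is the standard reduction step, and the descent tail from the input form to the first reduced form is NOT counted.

D = 328, ⌊√D⌋ = 18
descent: ρ → (13,4,-6)
descent: ρ → (-6,8,11)  [lands on river]
river: ρ → (11,14,-3)
river: ρ → (-3,16,6)
river: ρ → (6,8,-11)
river: ρ → (-11,14,3)
river: ρ → (3,16,-6)
ρ-cycle length = 6 (tail of 2 descent steps not counted)

6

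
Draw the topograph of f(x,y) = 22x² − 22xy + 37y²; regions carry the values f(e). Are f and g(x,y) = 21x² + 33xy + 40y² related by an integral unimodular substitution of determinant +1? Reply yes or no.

D₁ = -2772, D₂ = -2271
discriminants differ ⇒ not SL₂(ℤ)-equivalent

no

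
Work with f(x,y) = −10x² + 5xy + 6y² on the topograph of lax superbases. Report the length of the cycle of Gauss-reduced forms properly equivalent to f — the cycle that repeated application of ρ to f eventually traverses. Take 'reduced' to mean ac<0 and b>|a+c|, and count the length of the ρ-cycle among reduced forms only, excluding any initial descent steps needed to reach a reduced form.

D = 265, ⌊√D⌋ = 16
river: ρ → (6,7,-9)
river: ρ → (-9,11,4)
river: ρ → (4,13,-6)
river: ρ → (-6,11,6)
river: ρ → (6,13,-4)
river: ρ → (-4,11,9)
river: ρ → (9,7,-6)
river: ρ → (-6,5,10)
river: ρ → (10,15,-1)
river: ρ → (-1,15,10)
river: ρ → (10,5,-6)
river: ρ → (-6,7,9)
river: ρ → (9,11,-4)
river: ρ → (-4,13,6)
river: ρ → (6,11,-6)
river: ρ → (-6,13,4)
river: ρ → (4,11,-9)
river: ρ → (-9,7,6)
river: ρ → (6,5,-10)
river: ρ → (-10,15,1)
river: ρ → (1,15,-10)
river: ρ → (-10,5,6)
ρ-cycle length = 22 (tail of 0 descent steps not counted)

22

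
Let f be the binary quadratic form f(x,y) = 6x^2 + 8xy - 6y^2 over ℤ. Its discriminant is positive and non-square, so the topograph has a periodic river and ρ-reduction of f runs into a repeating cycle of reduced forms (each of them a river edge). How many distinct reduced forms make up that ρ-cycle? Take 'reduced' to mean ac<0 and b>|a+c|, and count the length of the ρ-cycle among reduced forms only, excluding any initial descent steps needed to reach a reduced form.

D = 208, ⌊√D⌋ = 14
river: ρ → (-6,4,8)
river: ρ → (8,12,-2)
river: ρ → (-2,12,8)
river: ρ → (8,4,-6)
river: ρ → (-6,8,6)
river: ρ → (6,4,-8)
river: ρ → (-8,12,2)
river: ρ → (2,12,-8)
river: ρ → (-8,4,6)
river: ρ → (6,8,-6)
ρ-cycle length = 10 (tail of 0 descent steps not counted)

10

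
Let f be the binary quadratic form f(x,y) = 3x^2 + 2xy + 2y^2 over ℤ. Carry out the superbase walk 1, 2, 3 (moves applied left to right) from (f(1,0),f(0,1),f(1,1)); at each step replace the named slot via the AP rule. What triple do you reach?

start (3,2,7) = (f(1,0),f(0,1),f(1,1))
replace slot 1: 2·(2+7) − 3 = 15 → (15,2,7)
replace slot 2: 2·(15+7) − 2 = 42 → (15,42,7)
replace slot 3: 2·(15+42) − 7 = 107 → (15,42,107)

15,42,107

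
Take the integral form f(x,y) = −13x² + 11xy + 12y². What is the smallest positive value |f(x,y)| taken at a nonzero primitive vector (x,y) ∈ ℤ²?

river: ρ → (12,13,-12)
river: ρ → (-12,11,13)
river: ρ → (13,15,-10)
river: ρ → (-10,25,3)
river: ρ → (3,23,-18)
river: ρ → (-18,13,8)
river: ρ → (8,19,-12)
river: ρ → (-12,5,15)
river: ρ → (15,25,-2)
river: ρ → (-2,27,2)
river: ρ → (2,25,-15)
river: ρ → (-15,5,12)
river: ρ → (12,19,-8)
river: ρ → (-8,13,18)
river: ρ → (18,23,-3)
river: ρ → (-3,25,10)
river: ρ → (10,15,-13)
river: ρ → (-13,11,12)
closes: descent 0, river 18
min |a| on river = 2

2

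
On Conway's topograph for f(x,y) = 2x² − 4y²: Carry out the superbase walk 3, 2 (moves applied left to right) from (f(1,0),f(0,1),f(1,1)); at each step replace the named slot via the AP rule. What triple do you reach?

start (2,-4,-2) = (f(1,0),f(0,1),f(1,1))
replace slot 3: 2·(2+(-4)) − (-2) = -2 → (2,-4,-2)
replace slot 2: 2·(2+(-2)) − (-4) = 4 → (2,4,-2)

2,4,-2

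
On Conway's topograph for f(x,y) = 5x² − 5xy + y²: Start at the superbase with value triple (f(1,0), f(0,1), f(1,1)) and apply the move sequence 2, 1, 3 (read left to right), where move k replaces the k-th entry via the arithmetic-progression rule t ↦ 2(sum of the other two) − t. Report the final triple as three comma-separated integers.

start (5,1,1) = (f(1,0),f(0,1),f(1,1))
replace slot 2: 2·(5+1) − 1 = 11 → (5,11,1)
replace slot 1: 2·(11+1) − 5 = 19 → (19,11,1)
replace slot 3: 2·(19+11) − 1 = 59 → (19,11,59)

19,11,59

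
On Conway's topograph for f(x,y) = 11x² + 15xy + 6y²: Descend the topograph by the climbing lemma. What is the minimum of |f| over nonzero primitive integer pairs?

translate: b→-7 (≡15 mod 22), so (11,15,6)→(11,-7,2)
flip: (11,-7,2)→(2,7,11)
translate: b→-1 (≡7 mod 4), so (2,7,11)→(2,-1,5)
reduced (well bottom): (2,-1,5) with a≤c, −a<b≤a
well minimum = a = 2

2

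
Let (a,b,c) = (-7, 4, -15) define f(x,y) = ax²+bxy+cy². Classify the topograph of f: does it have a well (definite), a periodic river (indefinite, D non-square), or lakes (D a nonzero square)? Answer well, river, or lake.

D = b²−4ac = 4² − 4·(-7)·(-15) = -404
D < 0 ⇒ definite ⇒ every region one sign ⇒ single well

well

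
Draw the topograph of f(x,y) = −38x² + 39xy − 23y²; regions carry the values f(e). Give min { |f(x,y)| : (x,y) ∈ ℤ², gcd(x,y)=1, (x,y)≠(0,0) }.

translate: b→37 (≡-39 mod 76), so (38,-39,23)→(38,37,22)
flip: (38,37,22)→(22,-37,38)
translate: b→7 (≡-37 mod 44), so (22,-37,38)→(22,7,23)
reduced (well bottom): (22,7,23) with a≤c, −a<b≤a
well minimum |f| = |-22| = 22 (negative-definite)

22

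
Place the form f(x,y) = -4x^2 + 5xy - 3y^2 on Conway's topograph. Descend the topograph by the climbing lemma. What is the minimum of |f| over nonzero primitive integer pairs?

translate: b→3 (≡-5 mod 8), so (4,-5,3)→(4,3,2)
flip: (4,3,2)→(2,-3,4)
translate: b→1 (≡-3 mod 4), so (2,-3,4)→(2,1,3)
reduced (well bottom): (2,1,3) with a≤c, −a<b≤a
well minimum |f| = |-2| = 2 (negative-definite)

2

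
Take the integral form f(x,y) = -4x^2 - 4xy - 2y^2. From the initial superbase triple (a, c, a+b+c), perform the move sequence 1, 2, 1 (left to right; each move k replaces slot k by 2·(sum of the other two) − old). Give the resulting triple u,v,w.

start (-4,-2,-10) = (f(1,0),f(0,1),f(1,1))
replace slot 1: 2·((-2)+(-10)) − (-4) = -20 → (-20,-2,-10)
replace slot 2: 2·((-20)+(-10)) − (-2) = -58 → (-20,-58,-10)
replace slot 1: 2·((-58)+(-10)) − (-20) = -116 → (-116,-58,-10)

-116,-58,-10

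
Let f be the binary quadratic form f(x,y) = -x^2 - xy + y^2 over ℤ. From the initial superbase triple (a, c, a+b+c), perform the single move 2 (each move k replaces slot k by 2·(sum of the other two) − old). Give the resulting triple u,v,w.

start (-1,1,-1) = (f(1,0),f(0,1),f(1,1))
replace slot 2: 2·((-1)+(-1)) − 1 = -5 → (-1,-5,-1)

-1,-5,-1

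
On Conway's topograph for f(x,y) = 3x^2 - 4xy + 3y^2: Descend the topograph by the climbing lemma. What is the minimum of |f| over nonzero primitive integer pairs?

translate: b→2 (≡-4 mod 6), so (3,-4,3)→(3,2,2)
flip: (3,2,2)→(2,-2,3)
translate: b→2 (≡-2 mod 4), so (2,-2,3)→(2,2,3)
reduced (well bottom): (2,2,3) with a≤c, −a<b≤a
well minimum = a = 2

2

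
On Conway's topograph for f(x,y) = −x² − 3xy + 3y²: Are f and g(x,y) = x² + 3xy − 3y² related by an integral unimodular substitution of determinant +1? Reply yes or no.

D₁ = 21, D₂ = 21
river cycle of f (length 2): (3, 3, -1), (-1, 3, 3)
river cycle of g (length 2): (-3, 3, 1), (1, 3, -3)
cycles differ ⇒ inequivalent

no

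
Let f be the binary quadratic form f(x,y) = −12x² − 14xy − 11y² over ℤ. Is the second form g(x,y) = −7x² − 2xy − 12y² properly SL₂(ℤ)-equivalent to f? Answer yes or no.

D₁ = -332, D₂ = -332
f is negative-definite; reduce −f:
−f: translate: b→-10 (≡14 mod 24), so (12,14,11)→(12,-10,9)
−f: flip: (12,-10,9)→(9,10,12)
−f: translate: b→-8 (≡10 mod 18), so (9,10,12)→(9,-8,11)
−f: reduced (well bottom): (9,-8,11) with a≤c, −a<b≤a
flip sign back: reduced form of f is (-9,8,-11)
g is negative-definite; reduce −g:
−g: reduced (well bottom): (7,2,12) with a≤c, −a<b≤a
flip sign back: reduced form of g is (-7,-2,-12)
reduced forms (-9, 8, -11) vs (-7, -2, -12) ⇒ inequivalent

no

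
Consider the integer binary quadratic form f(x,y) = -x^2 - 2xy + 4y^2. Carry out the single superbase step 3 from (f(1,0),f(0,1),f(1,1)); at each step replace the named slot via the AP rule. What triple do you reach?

start (-1,4,1) = (f(1,0),f(0,1),f(1,1))
replace slot 3: 2·((-1)+4) − 1 = 5 → (-1,4,5)

-1,4,5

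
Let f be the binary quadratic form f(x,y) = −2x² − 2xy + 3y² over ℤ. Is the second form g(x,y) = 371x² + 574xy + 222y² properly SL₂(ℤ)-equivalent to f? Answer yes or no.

D₁ = 28, D₂ = 28
river cycle of f (length 4): (3, 2, -2), (-2, 2, 3), (3, 4, -1), (-1, 4, 3)
river cycle of g (length 4): (3, 2, -2), (-2, 2, 3), (3, 4, -1), (-1, 4, 3)
cycles coincide ⇒ equivalent

yes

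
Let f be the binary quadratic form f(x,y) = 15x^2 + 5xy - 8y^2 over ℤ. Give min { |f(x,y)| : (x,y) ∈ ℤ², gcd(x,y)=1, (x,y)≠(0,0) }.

descent: ρ → (-8,11,12)  [lands on river]
river: ρ → (12,13,-7)
river: ρ → (-7,15,10)
river: ρ → (10,5,-12)
river: ρ → (-12,19,3)
river: ρ → (3,17,-18)
river: ρ → (-18,19,2)
river: ρ → (2,21,-8)
closes: descent 1, river 8
min |a| on river = 2

2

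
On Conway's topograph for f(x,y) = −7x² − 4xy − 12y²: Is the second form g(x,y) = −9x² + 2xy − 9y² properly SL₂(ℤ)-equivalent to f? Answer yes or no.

D₁ = -320, D₂ = -320
f is negative-definite; reduce −f:
−f: reduced (well bottom): (7,4,12) with a≤c, −a<b≤a
flip sign back: reduced form of f is (-7,-4,-12)
g is negative-definite; reduce −g:
−g: flip: (9,-2,9)→(9,2,9)
−g: reduced (well bottom): (9,2,9) with a≤c, −a<b≤a
flip sign back: reduced form of g is (-9,-2,-9)
reduced forms (-7, -4, -12) vs (-9, -2, -9) ⇒ inequivalent

no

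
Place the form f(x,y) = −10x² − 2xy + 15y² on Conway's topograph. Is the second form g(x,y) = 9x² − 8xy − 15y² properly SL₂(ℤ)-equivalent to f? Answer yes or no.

D₁ = 604, D₂ = 604
river cycle of f (length 20): (-10, 18, 7), (7, 24, -1), (-1, 24, 7), (7, 18, -10), (-10, 22, 3), (3, 20, -17), (-17, 14, 6), (6, 22, -5), (-5, 18, 14), (14, 10, -9), … (10 more)
river cycle of g (length 20): (-15, 8, 9), (9, 10, -14), (-14, 18, 5), (5, 22, -6), (-6, 14, 17), (17, 20, -3), (-3, 22, 10), (10, 18, -7), (-7, 24, 1), (1, 24, -7), … (10 more)
cycles differ ⇒ inequivalent

no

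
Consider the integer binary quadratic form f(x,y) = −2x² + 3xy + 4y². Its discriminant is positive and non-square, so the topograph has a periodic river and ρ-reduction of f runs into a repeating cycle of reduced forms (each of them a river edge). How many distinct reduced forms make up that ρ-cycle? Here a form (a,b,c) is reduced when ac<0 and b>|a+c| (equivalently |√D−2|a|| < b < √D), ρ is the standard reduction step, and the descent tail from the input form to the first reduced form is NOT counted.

D = 41, ⌊√D⌋ = 6
river: ρ → (4,5,-1)
river: ρ → (-1,5,4)
river: ρ → (4,3,-2)
river: ρ → (-2,5,2)
river: ρ → (2,3,-4)
river: ρ → (-4,5,1)
river: ρ → (1,5,-4)
river: ρ → (-4,3,2)
river: ρ → (2,5,-2)
river: ρ → (-2,3,4)
ρ-cycle length = 10 (tail of 0 descent steps not counted)

10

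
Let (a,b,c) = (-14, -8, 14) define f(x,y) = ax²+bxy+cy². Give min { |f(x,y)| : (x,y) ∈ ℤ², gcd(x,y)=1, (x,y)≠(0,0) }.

descent: ρ → (14,8,-14)  [lands on river]
river: ρ → (-14,20,8)
river: ρ → (8,28,-2)
river: ρ → (-2,28,8)
river: ρ → (8,20,-14)
river: ρ → (-14,8,14)
river: ρ → (14,20,-8)
river: ρ → (-8,28,2)
river: ρ → (2,28,-8)
river: ρ → (-8,20,14)
closes: descent 1, river 10
min |a| on river = 2

2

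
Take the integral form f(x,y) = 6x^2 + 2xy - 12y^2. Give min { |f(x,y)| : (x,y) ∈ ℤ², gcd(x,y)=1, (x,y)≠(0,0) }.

descent: ρ → (-12,-2,6)
descent: ρ → (6,14,-4)  [lands on river]
river: ρ → (-4,10,12)
river: ρ → (12,14,-2)
river: ρ → (-2,14,12)
river: ρ → (12,10,-4)
river: ρ → (-4,14,6)
river: ρ → (6,10,-8)
river: ρ → (-8,6,8)
river: ρ → (8,10,-6)
river: ρ → (-6,14,4)
river: ρ → (4,10,-12)
river: ρ → (-12,14,2)
river: ρ → (2,14,-12)
river: ρ → (-12,10,4)
river: ρ → (4,14,-6)
river: ρ → (-6,10,8)
river: ρ → (8,6,-8)
river: ρ → (-8,10,6)
closes: descent 2, river 18
min |a| on river = 2

2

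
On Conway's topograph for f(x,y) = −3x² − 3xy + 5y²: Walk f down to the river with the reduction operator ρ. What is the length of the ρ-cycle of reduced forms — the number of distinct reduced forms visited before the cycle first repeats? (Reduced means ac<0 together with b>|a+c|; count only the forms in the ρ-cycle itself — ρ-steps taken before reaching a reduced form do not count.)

D = 69, ⌊√D⌋ = 8
descent: ρ → (5,3,-3)  [lands on river]
river: ρ → (-3,3,5)
river: ρ → (5,7,-1)
river: ρ → (-1,7,5)
ρ-cycle length = 4 (tail of 1 descent step not counted)

4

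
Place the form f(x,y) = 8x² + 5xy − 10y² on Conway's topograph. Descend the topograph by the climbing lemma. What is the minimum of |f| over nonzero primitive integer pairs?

river: ρ → (-10,15,3)
river: ρ → (3,15,-10)
river: ρ → (-10,5,8)
river: ρ → (8,11,-7)
river: ρ → (-7,17,2)
river: ρ → (2,15,-15)
river: ρ → (-15,15,2)
river: ρ → (2,17,-7)
river: ρ → (-7,11,8)
river: ρ → (8,5,-10)
closes: descent 0, river 10
min |a| on river = 2

2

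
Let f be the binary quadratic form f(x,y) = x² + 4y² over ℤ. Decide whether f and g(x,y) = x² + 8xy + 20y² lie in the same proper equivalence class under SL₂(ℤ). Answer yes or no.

D₁ = -16, D₂ = -16
f: reduced (well bottom): (1,0,4) with a≤c, −a<b≤a
g: translate: b→0 (≡8 mod 2), so (1,8,20)→(1,0,4)
g: reduced (well bottom): (1,0,4) with a≤c, −a<b≤a
reduced forms (1, 0, 4) vs (1, 0, 4) ⇒ equivalent

yes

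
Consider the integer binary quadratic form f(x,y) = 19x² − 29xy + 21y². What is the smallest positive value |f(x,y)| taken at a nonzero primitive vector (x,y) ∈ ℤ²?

translate: b→9 (≡-29 mod 38), so (19,-29,21)→(19,9,11)
flip: (19,9,11)→(11,-9,19)
reduced (well bottom): (11,-9,19) with a≤c, −a<b≤a
well minimum = a = 11

11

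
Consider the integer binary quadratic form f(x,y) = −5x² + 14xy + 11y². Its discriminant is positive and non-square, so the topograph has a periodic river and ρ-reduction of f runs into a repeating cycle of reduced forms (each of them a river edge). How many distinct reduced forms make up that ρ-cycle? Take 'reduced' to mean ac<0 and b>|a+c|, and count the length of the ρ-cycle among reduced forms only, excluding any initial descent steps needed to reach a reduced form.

D = 416, ⌊√D⌋ = 20
river: ρ → (11,8,-8)
river: ρ → (-8,8,11)
river: ρ → (11,14,-5)
river: ρ → (-5,16,8)
river: ρ → (8,16,-5)
river: ρ → (-5,14,11)
ρ-cycle length = 6 (tail of 0 descent steps not counted)

6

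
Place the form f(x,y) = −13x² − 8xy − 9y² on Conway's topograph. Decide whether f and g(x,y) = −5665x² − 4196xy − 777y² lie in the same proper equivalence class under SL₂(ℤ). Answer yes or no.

D₁ = -404, D₂ = -404
f is negative-definite; reduce −f:
−f: flip: (13,8,9)→(9,-8,13)
−f: reduced (well bottom): (9,-8,13) with a≤c, −a<b≤a
flip sign back: reduced form of f is (-9,8,-13)
g is negative-definite; reduce −g:
−g: flip: (5665,4196,777)→(777,-4196,5665)
−g: translate: b→466 (≡-4196 mod 1554), so (777,-4196,5665)→(777,466,70)
−g: flip: (777,466,70)→(70,-466,777)
−g: translate: b→-46 (≡-466 mod 140), so (70,-466,777)→(70,-46,9)
−g: flip: (70,-46,9)→(9,46,70)
−g: translate: b→-8 (≡46 mod 18), so (9,46,70)→(9,-8,13)
−g: reduced (well bottom): (9,-8,13) with a≤c, −a<b≤a
flip sign back: reduced form of g is (-9,8,-13)
reduced forms (-9, 8, -13) vs (-9, 8, -13) ⇒ equivalent

yes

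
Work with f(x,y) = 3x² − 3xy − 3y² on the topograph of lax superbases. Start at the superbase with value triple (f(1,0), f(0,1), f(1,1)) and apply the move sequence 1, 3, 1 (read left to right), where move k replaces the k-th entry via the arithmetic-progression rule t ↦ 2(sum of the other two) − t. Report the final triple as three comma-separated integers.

start (3,-3,-3) = (f(1,0),f(0,1),f(1,1))
replace slot 1: 2·((-3)+(-3)) − 3 = -15 → (-15,-3,-3)
replace slot 3: 2·((-15)+(-3)) − (-3) = -33 → (-15,-3,-33)
replace slot 1: 2·((-3)+(-33)) − (-15) = -57 → (-57,-3,-33)

-57,-3,-33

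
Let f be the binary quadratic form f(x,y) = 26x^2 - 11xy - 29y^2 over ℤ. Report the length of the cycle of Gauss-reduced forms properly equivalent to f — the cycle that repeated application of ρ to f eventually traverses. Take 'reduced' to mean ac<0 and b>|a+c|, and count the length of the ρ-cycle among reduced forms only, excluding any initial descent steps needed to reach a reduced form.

D = 3137, ⌊√D⌋ = 56
descent: ρ → (-29,11,26)  [lands on river]
river: ρ → (26,41,-14)
river: ρ → (-14,43,23)
river: ρ → (23,49,-8)
river: ρ → (-8,47,29)
river: ρ → (29,11,-26)
river: ρ → (-26,41,14)
river: ρ → (14,43,-23)
river: ρ → (-23,49,8)
river: ρ → (8,47,-29)
ρ-cycle length = 10 (tail of 1 descent step not counted)

10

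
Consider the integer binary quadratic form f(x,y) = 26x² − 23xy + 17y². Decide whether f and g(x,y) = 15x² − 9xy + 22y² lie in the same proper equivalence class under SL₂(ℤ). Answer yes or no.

D₁ = -1239, D₂ = -1239
f: flip: (26,-23,17)→(17,23,26)
f: translate: b→-11 (≡23 mod 34), so (17,23,26)→(17,-11,20)
f: reduced (well bottom): (17,-11,20) with a≤c, −a<b≤a
g: reduced (well bottom): (15,-9,22) with a≤c, −a<b≤a
reduced forms (17, -11, 20) vs (15, -9, 22) ⇒ inequivalent

no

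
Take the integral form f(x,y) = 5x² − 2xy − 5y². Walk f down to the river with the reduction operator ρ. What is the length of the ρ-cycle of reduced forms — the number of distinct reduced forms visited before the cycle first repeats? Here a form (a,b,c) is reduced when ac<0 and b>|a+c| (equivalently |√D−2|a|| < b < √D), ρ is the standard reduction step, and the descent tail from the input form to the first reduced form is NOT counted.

D = 104, ⌊√D⌋ = 10
descent: ρ → (-5,2,5)  [lands on river]
river: ρ → (5,8,-2)
river: ρ → (-2,8,5)
river: ρ → (5,2,-5)
river: ρ → (-5,8,2)
river: ρ → (2,8,-5)
ρ-cycle length = 6 (tail of 1 descent step not counted)

6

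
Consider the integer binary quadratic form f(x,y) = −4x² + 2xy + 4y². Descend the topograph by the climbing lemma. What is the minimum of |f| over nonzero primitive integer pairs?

river: ρ → (4,6,-2)
river: ρ → (-2,6,4)
river: ρ → (4,2,-4)
river: ρ → (-4,6,2)
river: ρ → (2,6,-4)
river: ρ → (-4,2,4)
closes: descent 0, river 6
min |a| on river = 2

2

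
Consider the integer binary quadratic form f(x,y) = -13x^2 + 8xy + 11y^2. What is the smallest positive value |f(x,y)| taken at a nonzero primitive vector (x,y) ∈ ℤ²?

river: ρ → (11,14,-10)
river: ρ → (-10,6,15)
river: ρ → (15,24,-1)
river: ρ → (-1,24,15)
river: ρ → (15,6,-10)
river: ρ → (-10,14,11)
river: ρ → (11,8,-13)
river: ρ → (-13,18,6)
river: ρ → (6,18,-13)
river: ρ → (-13,8,11)
closes: descent 0, river 10
min |a| on river = 1

1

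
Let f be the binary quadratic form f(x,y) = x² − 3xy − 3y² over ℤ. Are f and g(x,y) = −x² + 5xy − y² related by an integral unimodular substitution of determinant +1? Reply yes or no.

D₁ = 21, D₂ = 21
river cycle of f (length 2): (-3, 3, 1), (1, 3, -3)
river cycle of g (length 2): (-1, 3, 3), (3, 3, -1)
cycles differ ⇒ inequivalent

no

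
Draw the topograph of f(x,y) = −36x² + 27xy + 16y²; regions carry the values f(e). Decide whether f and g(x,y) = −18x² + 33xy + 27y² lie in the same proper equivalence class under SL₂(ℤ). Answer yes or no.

D₁ = 3033, D₂ = 3033
river cycle of f (length 38): (16, 37, -26), (-26, 15, 27), (27, 39, -14), (-14, 45, 18), (18, 27, -32), (-32, 37, 13), (13, 41, -26), (-26, 11, 28), (28, 45, -9), (-9, 45, 28), … (28 more)
river cycle of g (length 42): (27, 21, -24), (-24, 27, 24), (24, 21, -27), (-27, 33, 18), (18, 39, -21), (-21, 45, 12), (12, 51, -9), (-9, 39, 42), (42, 45, -6), (-6, 51, 18), … (32 more)
cycles differ ⇒ inequivalent

no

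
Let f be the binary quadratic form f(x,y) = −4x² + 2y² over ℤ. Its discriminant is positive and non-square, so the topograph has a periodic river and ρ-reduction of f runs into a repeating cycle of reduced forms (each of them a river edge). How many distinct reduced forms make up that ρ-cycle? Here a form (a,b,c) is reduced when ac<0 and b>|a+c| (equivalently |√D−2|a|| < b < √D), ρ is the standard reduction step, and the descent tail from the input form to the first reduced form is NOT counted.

D = 32, ⌊√D⌋ = 5
descent: ρ → (2,4,-2)  [lands on river]
river: ρ → (-2,4,2)
ρ-cycle length = 2 (tail of 1 descent step not counted)

2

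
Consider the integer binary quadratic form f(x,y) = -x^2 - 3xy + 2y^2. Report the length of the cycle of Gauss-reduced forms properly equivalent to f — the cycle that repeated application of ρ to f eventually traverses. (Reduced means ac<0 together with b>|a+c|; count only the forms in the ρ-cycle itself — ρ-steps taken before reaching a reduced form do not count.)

D = 17, ⌊√D⌋ = 4
descent: ρ → (2,3,-1)  [lands on river]
river: ρ → (-1,3,2)
river: ρ → (2,1,-2)
river: ρ → (-2,3,1)
river: ρ → (1,3,-2)
river: ρ → (-2,1,2)
ρ-cycle length = 6 (tail of 1 descent step not counted)

6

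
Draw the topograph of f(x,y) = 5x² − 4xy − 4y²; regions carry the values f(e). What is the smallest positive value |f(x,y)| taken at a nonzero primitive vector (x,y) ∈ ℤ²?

descent: ρ → (-4,4,5)  [lands on river]
river: ρ → (5,6,-3)
river: ρ → (-3,6,5)
river: ρ → (5,4,-4)
closes: descent 1, river 4
min |a| on river = 3

3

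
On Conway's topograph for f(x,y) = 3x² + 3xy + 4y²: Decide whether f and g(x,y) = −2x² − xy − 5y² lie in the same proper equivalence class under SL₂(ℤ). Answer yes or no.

D₁ = -39, D₂ = -39
f: reduced (well bottom): (3,3,4) with a≤c, −a<b≤a
g is negative-definite; reduce −g:
−g: reduced (well bottom): (2,1,5) with a≤c, −a<b≤a
flip sign back: reduced form of g is (-2,-1,-5)
reduced forms (3, 3, 4) vs (-2, -1, -5) ⇒ inequivalent

no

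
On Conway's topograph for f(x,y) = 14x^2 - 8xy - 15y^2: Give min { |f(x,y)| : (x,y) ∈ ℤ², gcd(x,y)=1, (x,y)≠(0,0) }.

descent: ρ → (-15,8,14)  [lands on river]
river: ρ → (14,20,-9)
river: ρ → (-9,16,18)
river: ρ → (18,20,-7)
river: ρ → (-7,22,15)
river: ρ → (15,8,-14)
river: ρ → (-14,20,9)
river: ρ → (9,16,-18)
river: ρ → (-18,20,7)
river: ρ → (7,22,-15)
closes: descent 1, river 10
min |a| on river = 7

7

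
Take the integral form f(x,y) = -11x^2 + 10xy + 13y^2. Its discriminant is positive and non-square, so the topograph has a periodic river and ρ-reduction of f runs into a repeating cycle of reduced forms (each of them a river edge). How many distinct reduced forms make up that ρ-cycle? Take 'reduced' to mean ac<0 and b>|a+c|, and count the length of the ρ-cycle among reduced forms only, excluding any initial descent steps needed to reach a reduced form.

D = 672, ⌊√D⌋ = 25
river: ρ → (13,16,-8)
river: ρ → (-8,16,13)
river: ρ → (13,10,-11)
river: ρ → (-11,12,12)
river: ρ → (12,12,-11)
river: ρ → (-11,10,13)
ρ-cycle length = 6 (tail of 0 descent steps not counted)

6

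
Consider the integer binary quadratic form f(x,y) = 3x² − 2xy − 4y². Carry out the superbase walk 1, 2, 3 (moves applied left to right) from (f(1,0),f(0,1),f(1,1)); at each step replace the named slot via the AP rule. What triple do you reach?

start (3,-4,-3) = (f(1,0),f(0,1),f(1,1))
replace slot 1: 2·((-4)+(-3)) − 3 = -17 → (-17,-4,-3)
replace slot 2: 2·((-17)+(-3)) − (-4) = -36 → (-17,-36,-3)
replace slot 3: 2·((-17)+(-36)) − (-3) = -103 → (-17,-36,-103)

-17,-36,-103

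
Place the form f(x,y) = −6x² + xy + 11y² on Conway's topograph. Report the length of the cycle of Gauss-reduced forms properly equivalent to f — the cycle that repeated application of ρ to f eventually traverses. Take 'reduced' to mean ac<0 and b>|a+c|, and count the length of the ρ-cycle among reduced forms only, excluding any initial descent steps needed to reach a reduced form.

D = 265, ⌊√D⌋ = 16
descent: ρ → (11,-1,-6)
descent: ρ → (-6,13,4)  [lands on river]
river: ρ → (4,11,-9)
river: ρ → (-9,7,6)
river: ρ → (6,5,-10)
river: ρ → (-10,15,1)
river: ρ → (1,15,-10)
river: ρ → (-10,5,6)
river: ρ → (6,7,-9)
river: ρ → (-9,11,4)
river: ρ → (4,13,-6)
river: ρ → (-6,11,6)
river: ρ → (6,13,-4)
river: ρ → (-4,11,9)
river: ρ → (9,7,-6)
river: ρ → (-6,5,10)
river: ρ → (10,15,-1)
river: ρ → (-1,15,10)
river: ρ → (10,5,-6)
river: ρ → (-6,7,9)
river: ρ → (9,11,-4)
river: ρ → (-4,13,6)
river: ρ → (6,11,-6)
ρ-cycle length = 22 (tail of 2 descent steps not counted)

22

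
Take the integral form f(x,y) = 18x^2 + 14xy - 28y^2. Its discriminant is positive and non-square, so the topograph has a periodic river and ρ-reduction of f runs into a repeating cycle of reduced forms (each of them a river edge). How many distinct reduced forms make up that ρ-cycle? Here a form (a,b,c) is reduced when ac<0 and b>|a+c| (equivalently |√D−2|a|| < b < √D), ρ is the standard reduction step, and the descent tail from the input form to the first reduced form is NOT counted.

D = 2212, ⌊√D⌋ = 47
river: ρ → (-28,42,4)
river: ρ → (4,46,-6)
river: ρ → (-6,38,32)
river: ρ → (32,26,-12)
river: ρ → (-12,46,2)
river: ρ → (2,46,-12)
river: ρ → (-12,26,32)
river: ρ → (32,38,-6)
river: ρ → (-6,46,4)
river: ρ → (4,42,-28)
river: ρ → (-28,14,18)
river: ρ → (18,22,-24)
river: ρ → (-24,26,16)
river: ρ → (16,38,-12)
river: ρ → (-12,34,22)
river: ρ → (22,10,-24)
river: ρ → (-24,38,8)
river: ρ → (8,42,-14)
river: ρ → (-14,42,8)
river: ρ → (8,38,-24)
river: ρ → (-24,10,22)
river: ρ → (22,34,-12)
river: ρ → (-12,38,16)
river: ρ → (16,26,-24)
river: ρ → (-24,22,18)
river: ρ → (18,14,-28)
ρ-cycle length = 26 (tail of 0 descent steps not counted)

26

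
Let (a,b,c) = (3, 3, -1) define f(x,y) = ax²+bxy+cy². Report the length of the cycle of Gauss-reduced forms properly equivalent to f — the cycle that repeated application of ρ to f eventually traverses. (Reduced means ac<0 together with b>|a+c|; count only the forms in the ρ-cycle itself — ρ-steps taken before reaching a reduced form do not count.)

D = 21, ⌊√D⌋ = 4
river: ρ → (-1,3,3)
river: ρ → (3,3,-1)
ρ-cycle length = 2 (tail of 0 descent steps not counted)

2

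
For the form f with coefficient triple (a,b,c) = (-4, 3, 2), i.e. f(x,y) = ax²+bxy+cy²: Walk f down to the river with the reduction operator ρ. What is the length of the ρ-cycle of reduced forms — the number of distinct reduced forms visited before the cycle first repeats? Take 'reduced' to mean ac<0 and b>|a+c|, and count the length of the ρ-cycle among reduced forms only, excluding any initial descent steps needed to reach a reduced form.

D = 41, ⌊√D⌋ = 6
river: ρ → (2,5,-2)
river: ρ → (-2,3,4)
river: ρ → (4,5,-1)
river: ρ → (-1,5,4)
river: ρ → (4,3,-2)
river: ρ → (-2,5,2)
river: ρ → (2,3,-4)
river: ρ → (-4,5,1)
river: ρ → (1,5,-4)
river: ρ → (-4,3,2)
ρ-cycle length = 10 (tail of 0 descent steps not counted)

10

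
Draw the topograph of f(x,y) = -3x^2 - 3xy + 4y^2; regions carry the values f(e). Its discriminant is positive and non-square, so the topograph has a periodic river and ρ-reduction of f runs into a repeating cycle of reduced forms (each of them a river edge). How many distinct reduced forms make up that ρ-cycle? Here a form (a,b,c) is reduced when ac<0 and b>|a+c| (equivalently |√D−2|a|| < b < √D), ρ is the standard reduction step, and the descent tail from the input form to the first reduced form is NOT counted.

D = 57, ⌊√D⌋ = 7
descent: ρ → (4,3,-3)  [lands on river]
river: ρ → (-3,3,4)
river: ρ → (4,5,-2)
river: ρ → (-2,7,1)
river: ρ → (1,7,-2)
river: ρ → (-2,5,4)
ρ-cycle length = 6 (tail of 1 descent step not counted)

6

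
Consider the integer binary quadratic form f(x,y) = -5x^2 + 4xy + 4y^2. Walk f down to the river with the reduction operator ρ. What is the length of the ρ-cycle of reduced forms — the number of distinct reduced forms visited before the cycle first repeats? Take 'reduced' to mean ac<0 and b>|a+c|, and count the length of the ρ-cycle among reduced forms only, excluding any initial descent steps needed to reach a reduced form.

D = 96, ⌊√D⌋ = 9
river: ρ → (4,4,-5)
river: ρ → (-5,6,3)
river: ρ → (3,6,-5)
river: ρ → (-5,4,4)
ρ-cycle length = 4 (tail of 0 descent steps not counted)

4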